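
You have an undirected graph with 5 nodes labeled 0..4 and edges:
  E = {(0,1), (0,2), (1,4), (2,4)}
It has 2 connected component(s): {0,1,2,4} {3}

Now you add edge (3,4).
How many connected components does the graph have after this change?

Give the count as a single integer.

Answer: 1

Derivation:
Initial component count: 2
Add (3,4): merges two components. Count decreases: 2 -> 1.
New component count: 1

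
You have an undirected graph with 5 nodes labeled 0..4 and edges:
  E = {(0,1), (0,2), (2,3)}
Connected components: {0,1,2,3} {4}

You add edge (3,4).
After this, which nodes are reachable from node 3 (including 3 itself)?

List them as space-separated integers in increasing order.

Before: nodes reachable from 3: {0,1,2,3}
Adding (3,4): merges 3's component with another. Reachability grows.
After: nodes reachable from 3: {0,1,2,3,4}

Answer: 0 1 2 3 4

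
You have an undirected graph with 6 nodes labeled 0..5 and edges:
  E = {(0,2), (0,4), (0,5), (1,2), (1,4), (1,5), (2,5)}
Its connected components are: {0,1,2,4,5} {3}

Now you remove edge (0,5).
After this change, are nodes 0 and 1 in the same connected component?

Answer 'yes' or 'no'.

Answer: yes

Derivation:
Initial components: {0,1,2,4,5} {3}
Removing edge (0,5): not a bridge — component count unchanged at 2.
New components: {0,1,2,4,5} {3}
Are 0 and 1 in the same component? yes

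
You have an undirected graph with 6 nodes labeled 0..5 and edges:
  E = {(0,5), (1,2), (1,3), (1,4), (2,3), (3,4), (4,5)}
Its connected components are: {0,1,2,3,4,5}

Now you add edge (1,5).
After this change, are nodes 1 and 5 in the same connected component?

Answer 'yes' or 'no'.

Answer: yes

Derivation:
Initial components: {0,1,2,3,4,5}
Adding edge (1,5): both already in same component {0,1,2,3,4,5}. No change.
New components: {0,1,2,3,4,5}
Are 1 and 5 in the same component? yes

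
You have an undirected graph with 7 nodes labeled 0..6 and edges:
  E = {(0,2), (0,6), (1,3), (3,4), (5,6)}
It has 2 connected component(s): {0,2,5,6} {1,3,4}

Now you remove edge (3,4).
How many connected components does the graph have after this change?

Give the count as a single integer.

Initial component count: 2
Remove (3,4): it was a bridge. Count increases: 2 -> 3.
  After removal, components: {0,2,5,6} {1,3} {4}
New component count: 3

Answer: 3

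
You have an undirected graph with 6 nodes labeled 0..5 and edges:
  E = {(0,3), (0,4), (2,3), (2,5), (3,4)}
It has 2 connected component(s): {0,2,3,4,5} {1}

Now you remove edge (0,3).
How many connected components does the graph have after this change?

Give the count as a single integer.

Answer: 2

Derivation:
Initial component count: 2
Remove (0,3): not a bridge. Count unchanged: 2.
  After removal, components: {0,2,3,4,5} {1}
New component count: 2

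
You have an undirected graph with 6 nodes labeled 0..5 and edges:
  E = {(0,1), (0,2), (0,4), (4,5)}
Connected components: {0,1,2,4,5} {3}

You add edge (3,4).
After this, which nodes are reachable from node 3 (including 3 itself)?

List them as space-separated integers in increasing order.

Before: nodes reachable from 3: {3}
Adding (3,4): merges 3's component with another. Reachability grows.
After: nodes reachable from 3: {0,1,2,3,4,5}

Answer: 0 1 2 3 4 5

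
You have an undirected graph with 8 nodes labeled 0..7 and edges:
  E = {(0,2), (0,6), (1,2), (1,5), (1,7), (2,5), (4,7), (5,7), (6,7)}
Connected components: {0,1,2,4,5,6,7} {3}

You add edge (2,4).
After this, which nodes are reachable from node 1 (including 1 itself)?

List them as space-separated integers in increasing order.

Answer: 0 1 2 4 5 6 7

Derivation:
Before: nodes reachable from 1: {0,1,2,4,5,6,7}
Adding (2,4): both endpoints already in same component. Reachability from 1 unchanged.
After: nodes reachable from 1: {0,1,2,4,5,6,7}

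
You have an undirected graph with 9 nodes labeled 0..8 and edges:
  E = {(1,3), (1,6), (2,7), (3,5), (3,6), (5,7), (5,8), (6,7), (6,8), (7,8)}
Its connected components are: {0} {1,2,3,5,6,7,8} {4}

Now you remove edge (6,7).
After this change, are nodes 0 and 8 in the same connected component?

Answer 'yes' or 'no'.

Answer: no

Derivation:
Initial components: {0} {1,2,3,5,6,7,8} {4}
Removing edge (6,7): not a bridge — component count unchanged at 3.
New components: {0} {1,2,3,5,6,7,8} {4}
Are 0 and 8 in the same component? no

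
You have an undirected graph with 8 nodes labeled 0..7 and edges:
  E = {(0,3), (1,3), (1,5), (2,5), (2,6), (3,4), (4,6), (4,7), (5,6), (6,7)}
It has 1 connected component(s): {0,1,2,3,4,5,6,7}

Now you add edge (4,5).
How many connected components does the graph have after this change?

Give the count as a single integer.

Initial component count: 1
Add (4,5): endpoints already in same component. Count unchanged: 1.
New component count: 1

Answer: 1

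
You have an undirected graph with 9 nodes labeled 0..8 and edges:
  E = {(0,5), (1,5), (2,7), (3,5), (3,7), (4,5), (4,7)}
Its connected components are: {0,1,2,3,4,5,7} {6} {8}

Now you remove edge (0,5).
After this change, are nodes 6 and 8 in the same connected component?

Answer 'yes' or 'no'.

Initial components: {0,1,2,3,4,5,7} {6} {8}
Removing edge (0,5): it was a bridge — component count 3 -> 4.
New components: {0} {1,2,3,4,5,7} {6} {8}
Are 6 and 8 in the same component? no

Answer: no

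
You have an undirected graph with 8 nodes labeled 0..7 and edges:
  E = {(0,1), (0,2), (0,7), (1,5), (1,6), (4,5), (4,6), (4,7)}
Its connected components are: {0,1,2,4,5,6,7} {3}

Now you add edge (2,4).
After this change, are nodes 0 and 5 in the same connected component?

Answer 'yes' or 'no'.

Initial components: {0,1,2,4,5,6,7} {3}
Adding edge (2,4): both already in same component {0,1,2,4,5,6,7}. No change.
New components: {0,1,2,4,5,6,7} {3}
Are 0 and 5 in the same component? yes

Answer: yes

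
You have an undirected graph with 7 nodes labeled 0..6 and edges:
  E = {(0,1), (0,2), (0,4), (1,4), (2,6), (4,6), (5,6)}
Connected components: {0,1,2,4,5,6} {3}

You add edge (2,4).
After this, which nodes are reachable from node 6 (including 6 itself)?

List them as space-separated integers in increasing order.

Answer: 0 1 2 4 5 6

Derivation:
Before: nodes reachable from 6: {0,1,2,4,5,6}
Adding (2,4): both endpoints already in same component. Reachability from 6 unchanged.
After: nodes reachable from 6: {0,1,2,4,5,6}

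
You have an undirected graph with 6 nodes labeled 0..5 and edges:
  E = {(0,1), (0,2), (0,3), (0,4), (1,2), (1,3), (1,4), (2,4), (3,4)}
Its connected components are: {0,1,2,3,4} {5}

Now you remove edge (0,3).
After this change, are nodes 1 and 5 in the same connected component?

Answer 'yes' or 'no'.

Initial components: {0,1,2,3,4} {5}
Removing edge (0,3): not a bridge — component count unchanged at 2.
New components: {0,1,2,3,4} {5}
Are 1 and 5 in the same component? no

Answer: no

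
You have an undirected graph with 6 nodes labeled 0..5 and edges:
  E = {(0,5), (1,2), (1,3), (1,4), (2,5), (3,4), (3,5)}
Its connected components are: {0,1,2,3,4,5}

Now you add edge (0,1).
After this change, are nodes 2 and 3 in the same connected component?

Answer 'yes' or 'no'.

Initial components: {0,1,2,3,4,5}
Adding edge (0,1): both already in same component {0,1,2,3,4,5}. No change.
New components: {0,1,2,3,4,5}
Are 2 and 3 in the same component? yes

Answer: yes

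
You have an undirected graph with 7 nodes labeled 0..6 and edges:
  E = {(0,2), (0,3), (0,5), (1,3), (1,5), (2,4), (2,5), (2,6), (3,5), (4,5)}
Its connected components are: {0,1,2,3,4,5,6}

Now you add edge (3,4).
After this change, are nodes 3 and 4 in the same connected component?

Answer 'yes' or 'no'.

Initial components: {0,1,2,3,4,5,6}
Adding edge (3,4): both already in same component {0,1,2,3,4,5,6}. No change.
New components: {0,1,2,3,4,5,6}
Are 3 and 4 in the same component? yes

Answer: yes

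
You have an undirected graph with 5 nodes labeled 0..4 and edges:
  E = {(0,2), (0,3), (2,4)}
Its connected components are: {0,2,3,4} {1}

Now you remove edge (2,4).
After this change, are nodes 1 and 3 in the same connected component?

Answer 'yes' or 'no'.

Initial components: {0,2,3,4} {1}
Removing edge (2,4): it was a bridge — component count 2 -> 3.
New components: {0,2,3} {1} {4}
Are 1 and 3 in the same component? no

Answer: no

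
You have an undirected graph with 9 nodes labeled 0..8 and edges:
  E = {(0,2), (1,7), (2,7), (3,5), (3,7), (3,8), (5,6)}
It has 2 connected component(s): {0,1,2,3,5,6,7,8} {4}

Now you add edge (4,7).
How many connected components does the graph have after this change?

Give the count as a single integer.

Answer: 1

Derivation:
Initial component count: 2
Add (4,7): merges two components. Count decreases: 2 -> 1.
New component count: 1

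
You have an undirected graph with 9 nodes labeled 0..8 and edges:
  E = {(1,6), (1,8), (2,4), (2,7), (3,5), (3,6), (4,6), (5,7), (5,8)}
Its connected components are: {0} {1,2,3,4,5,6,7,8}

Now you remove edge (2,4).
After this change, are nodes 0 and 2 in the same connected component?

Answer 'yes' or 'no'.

Answer: no

Derivation:
Initial components: {0} {1,2,3,4,5,6,7,8}
Removing edge (2,4): not a bridge — component count unchanged at 2.
New components: {0} {1,2,3,4,5,6,7,8}
Are 0 and 2 in the same component? no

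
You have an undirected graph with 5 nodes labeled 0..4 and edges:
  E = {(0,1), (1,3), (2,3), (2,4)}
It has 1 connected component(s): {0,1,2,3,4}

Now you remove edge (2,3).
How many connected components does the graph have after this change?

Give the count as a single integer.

Initial component count: 1
Remove (2,3): it was a bridge. Count increases: 1 -> 2.
  After removal, components: {0,1,3} {2,4}
New component count: 2

Answer: 2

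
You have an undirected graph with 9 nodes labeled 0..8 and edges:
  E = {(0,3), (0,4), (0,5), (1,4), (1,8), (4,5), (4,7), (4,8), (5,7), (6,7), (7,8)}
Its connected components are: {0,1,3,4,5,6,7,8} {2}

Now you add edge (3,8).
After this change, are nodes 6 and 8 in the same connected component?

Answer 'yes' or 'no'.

Initial components: {0,1,3,4,5,6,7,8} {2}
Adding edge (3,8): both already in same component {0,1,3,4,5,6,7,8}. No change.
New components: {0,1,3,4,5,6,7,8} {2}
Are 6 and 8 in the same component? yes

Answer: yes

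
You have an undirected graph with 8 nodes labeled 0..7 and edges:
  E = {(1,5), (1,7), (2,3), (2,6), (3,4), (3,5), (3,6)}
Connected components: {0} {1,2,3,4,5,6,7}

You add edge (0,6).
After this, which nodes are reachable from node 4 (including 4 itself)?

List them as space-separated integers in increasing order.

Before: nodes reachable from 4: {1,2,3,4,5,6,7}
Adding (0,6): merges 4's component with another. Reachability grows.
After: nodes reachable from 4: {0,1,2,3,4,5,6,7}

Answer: 0 1 2 3 4 5 6 7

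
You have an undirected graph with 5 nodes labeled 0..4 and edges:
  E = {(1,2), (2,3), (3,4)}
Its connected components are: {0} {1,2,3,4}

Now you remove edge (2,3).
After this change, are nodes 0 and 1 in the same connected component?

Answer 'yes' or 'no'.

Initial components: {0} {1,2,3,4}
Removing edge (2,3): it was a bridge — component count 2 -> 3.
New components: {0} {1,2} {3,4}
Are 0 and 1 in the same component? no

Answer: no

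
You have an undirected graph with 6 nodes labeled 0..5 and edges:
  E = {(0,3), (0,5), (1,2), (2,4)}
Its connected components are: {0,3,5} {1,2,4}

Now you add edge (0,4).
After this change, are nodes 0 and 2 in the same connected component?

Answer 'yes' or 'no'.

Answer: yes

Derivation:
Initial components: {0,3,5} {1,2,4}
Adding edge (0,4): merges {0,3,5} and {1,2,4}.
New components: {0,1,2,3,4,5}
Are 0 and 2 in the same component? yes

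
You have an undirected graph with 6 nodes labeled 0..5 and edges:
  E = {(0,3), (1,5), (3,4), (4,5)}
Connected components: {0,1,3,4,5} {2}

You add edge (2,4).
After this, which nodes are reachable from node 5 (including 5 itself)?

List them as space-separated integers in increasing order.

Answer: 0 1 2 3 4 5

Derivation:
Before: nodes reachable from 5: {0,1,3,4,5}
Adding (2,4): merges 5's component with another. Reachability grows.
After: nodes reachable from 5: {0,1,2,3,4,5}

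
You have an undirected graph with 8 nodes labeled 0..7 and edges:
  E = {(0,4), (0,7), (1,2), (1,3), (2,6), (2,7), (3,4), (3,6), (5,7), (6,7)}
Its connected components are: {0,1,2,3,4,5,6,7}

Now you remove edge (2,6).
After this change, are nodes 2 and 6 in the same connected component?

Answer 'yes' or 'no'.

Initial components: {0,1,2,3,4,5,6,7}
Removing edge (2,6): not a bridge — component count unchanged at 1.
New components: {0,1,2,3,4,5,6,7}
Are 2 and 6 in the same component? yes

Answer: yes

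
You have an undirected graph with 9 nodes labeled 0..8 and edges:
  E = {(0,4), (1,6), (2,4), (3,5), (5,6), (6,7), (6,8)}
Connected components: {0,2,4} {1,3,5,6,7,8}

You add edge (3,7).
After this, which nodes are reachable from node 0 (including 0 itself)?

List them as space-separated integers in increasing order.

Answer: 0 2 4

Derivation:
Before: nodes reachable from 0: {0,2,4}
Adding (3,7): both endpoints already in same component. Reachability from 0 unchanged.
After: nodes reachable from 0: {0,2,4}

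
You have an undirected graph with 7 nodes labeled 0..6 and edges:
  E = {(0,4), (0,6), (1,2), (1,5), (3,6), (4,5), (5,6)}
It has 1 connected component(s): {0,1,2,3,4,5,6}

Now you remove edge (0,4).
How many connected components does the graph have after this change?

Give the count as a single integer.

Answer: 1

Derivation:
Initial component count: 1
Remove (0,4): not a bridge. Count unchanged: 1.
  After removal, components: {0,1,2,3,4,5,6}
New component count: 1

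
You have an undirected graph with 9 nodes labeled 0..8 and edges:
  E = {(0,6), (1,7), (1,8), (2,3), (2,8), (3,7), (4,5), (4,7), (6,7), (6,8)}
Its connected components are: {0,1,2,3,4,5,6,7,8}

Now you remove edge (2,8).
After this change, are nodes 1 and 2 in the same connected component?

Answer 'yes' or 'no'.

Answer: yes

Derivation:
Initial components: {0,1,2,3,4,5,6,7,8}
Removing edge (2,8): not a bridge — component count unchanged at 1.
New components: {0,1,2,3,4,5,6,7,8}
Are 1 and 2 in the same component? yes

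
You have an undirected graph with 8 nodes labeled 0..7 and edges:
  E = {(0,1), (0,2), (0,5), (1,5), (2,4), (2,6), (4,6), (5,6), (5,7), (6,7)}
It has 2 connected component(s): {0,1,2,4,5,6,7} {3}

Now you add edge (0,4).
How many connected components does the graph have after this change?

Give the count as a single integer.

Initial component count: 2
Add (0,4): endpoints already in same component. Count unchanged: 2.
New component count: 2

Answer: 2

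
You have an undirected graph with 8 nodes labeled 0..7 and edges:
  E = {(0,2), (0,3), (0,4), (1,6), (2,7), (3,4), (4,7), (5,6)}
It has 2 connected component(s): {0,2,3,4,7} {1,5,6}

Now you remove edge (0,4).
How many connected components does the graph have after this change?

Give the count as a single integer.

Initial component count: 2
Remove (0,4): not a bridge. Count unchanged: 2.
  After removal, components: {0,2,3,4,7} {1,5,6}
New component count: 2

Answer: 2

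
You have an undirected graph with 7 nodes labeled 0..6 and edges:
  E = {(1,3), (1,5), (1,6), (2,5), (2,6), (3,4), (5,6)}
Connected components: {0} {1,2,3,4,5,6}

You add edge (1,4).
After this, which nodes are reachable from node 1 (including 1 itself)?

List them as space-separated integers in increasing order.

Before: nodes reachable from 1: {1,2,3,4,5,6}
Adding (1,4): both endpoints already in same component. Reachability from 1 unchanged.
After: nodes reachable from 1: {1,2,3,4,5,6}

Answer: 1 2 3 4 5 6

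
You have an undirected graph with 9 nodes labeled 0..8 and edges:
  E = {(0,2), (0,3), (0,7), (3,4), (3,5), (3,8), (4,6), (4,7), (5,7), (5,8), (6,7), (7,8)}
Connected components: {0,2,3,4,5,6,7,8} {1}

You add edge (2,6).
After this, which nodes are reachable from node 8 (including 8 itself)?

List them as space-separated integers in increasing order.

Before: nodes reachable from 8: {0,2,3,4,5,6,7,8}
Adding (2,6): both endpoints already in same component. Reachability from 8 unchanged.
After: nodes reachable from 8: {0,2,3,4,5,6,7,8}

Answer: 0 2 3 4 5 6 7 8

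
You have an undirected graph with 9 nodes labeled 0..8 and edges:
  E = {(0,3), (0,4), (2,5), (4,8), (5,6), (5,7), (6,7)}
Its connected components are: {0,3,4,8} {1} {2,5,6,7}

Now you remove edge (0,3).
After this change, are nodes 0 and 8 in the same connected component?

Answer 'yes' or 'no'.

Initial components: {0,3,4,8} {1} {2,5,6,7}
Removing edge (0,3): it was a bridge — component count 3 -> 4.
New components: {0,4,8} {1} {2,5,6,7} {3}
Are 0 and 8 in the same component? yes

Answer: yes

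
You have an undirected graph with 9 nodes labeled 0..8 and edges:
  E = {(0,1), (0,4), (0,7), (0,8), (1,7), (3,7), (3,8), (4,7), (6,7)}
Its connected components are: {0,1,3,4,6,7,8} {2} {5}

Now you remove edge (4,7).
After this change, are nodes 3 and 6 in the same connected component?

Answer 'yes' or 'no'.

Initial components: {0,1,3,4,6,7,8} {2} {5}
Removing edge (4,7): not a bridge — component count unchanged at 3.
New components: {0,1,3,4,6,7,8} {2} {5}
Are 3 and 6 in the same component? yes

Answer: yes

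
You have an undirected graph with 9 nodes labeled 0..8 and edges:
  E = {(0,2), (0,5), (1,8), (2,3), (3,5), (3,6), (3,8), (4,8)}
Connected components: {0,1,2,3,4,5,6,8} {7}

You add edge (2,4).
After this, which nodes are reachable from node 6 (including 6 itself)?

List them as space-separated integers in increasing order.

Before: nodes reachable from 6: {0,1,2,3,4,5,6,8}
Adding (2,4): both endpoints already in same component. Reachability from 6 unchanged.
After: nodes reachable from 6: {0,1,2,3,4,5,6,8}

Answer: 0 1 2 3 4 5 6 8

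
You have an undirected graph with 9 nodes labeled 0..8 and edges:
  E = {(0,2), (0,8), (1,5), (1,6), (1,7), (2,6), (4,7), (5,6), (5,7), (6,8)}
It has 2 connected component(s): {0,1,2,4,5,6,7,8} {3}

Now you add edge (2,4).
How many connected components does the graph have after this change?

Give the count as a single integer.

Answer: 2

Derivation:
Initial component count: 2
Add (2,4): endpoints already in same component. Count unchanged: 2.
New component count: 2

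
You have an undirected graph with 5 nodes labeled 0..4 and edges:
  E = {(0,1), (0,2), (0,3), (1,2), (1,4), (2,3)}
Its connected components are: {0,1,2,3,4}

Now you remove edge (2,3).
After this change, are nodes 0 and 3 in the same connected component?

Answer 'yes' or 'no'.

Answer: yes

Derivation:
Initial components: {0,1,2,3,4}
Removing edge (2,3): not a bridge — component count unchanged at 1.
New components: {0,1,2,3,4}
Are 0 and 3 in the same component? yes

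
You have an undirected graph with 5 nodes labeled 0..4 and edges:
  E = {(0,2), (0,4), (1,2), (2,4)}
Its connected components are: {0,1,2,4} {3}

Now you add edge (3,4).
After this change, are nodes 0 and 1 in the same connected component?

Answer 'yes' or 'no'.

Initial components: {0,1,2,4} {3}
Adding edge (3,4): merges {3} and {0,1,2,4}.
New components: {0,1,2,3,4}
Are 0 and 1 in the same component? yes

Answer: yes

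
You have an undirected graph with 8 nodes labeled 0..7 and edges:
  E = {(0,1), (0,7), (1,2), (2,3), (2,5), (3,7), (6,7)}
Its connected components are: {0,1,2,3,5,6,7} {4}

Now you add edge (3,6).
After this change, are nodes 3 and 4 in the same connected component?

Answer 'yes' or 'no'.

Answer: no

Derivation:
Initial components: {0,1,2,3,5,6,7} {4}
Adding edge (3,6): both already in same component {0,1,2,3,5,6,7}. No change.
New components: {0,1,2,3,5,6,7} {4}
Are 3 and 4 in the same component? no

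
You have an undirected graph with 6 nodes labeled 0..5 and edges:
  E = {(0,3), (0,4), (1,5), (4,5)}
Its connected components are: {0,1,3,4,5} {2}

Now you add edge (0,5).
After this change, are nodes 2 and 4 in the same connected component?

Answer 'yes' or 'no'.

Initial components: {0,1,3,4,5} {2}
Adding edge (0,5): both already in same component {0,1,3,4,5}. No change.
New components: {0,1,3,4,5} {2}
Are 2 and 4 in the same component? no

Answer: no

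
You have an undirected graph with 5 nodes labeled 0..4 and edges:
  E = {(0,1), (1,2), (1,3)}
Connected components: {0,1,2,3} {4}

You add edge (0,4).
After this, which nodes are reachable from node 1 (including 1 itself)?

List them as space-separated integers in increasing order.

Answer: 0 1 2 3 4

Derivation:
Before: nodes reachable from 1: {0,1,2,3}
Adding (0,4): merges 1's component with another. Reachability grows.
After: nodes reachable from 1: {0,1,2,3,4}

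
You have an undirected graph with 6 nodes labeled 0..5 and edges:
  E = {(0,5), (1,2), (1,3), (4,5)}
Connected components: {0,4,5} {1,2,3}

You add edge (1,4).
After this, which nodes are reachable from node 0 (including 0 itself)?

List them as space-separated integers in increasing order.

Answer: 0 1 2 3 4 5

Derivation:
Before: nodes reachable from 0: {0,4,5}
Adding (1,4): merges 0's component with another. Reachability grows.
After: nodes reachable from 0: {0,1,2,3,4,5}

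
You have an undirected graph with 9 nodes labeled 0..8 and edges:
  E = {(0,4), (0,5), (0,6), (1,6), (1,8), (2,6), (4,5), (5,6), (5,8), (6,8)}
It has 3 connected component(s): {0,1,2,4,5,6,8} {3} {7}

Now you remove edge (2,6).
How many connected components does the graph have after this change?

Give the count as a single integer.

Initial component count: 3
Remove (2,6): it was a bridge. Count increases: 3 -> 4.
  After removal, components: {0,1,4,5,6,8} {2} {3} {7}
New component count: 4

Answer: 4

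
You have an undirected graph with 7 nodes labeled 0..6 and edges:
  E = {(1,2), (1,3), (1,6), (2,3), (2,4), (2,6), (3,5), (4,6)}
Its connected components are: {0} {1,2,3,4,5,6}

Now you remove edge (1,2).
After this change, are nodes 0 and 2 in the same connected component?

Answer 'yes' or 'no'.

Initial components: {0} {1,2,3,4,5,6}
Removing edge (1,2): not a bridge — component count unchanged at 2.
New components: {0} {1,2,3,4,5,6}
Are 0 and 2 in the same component? no

Answer: no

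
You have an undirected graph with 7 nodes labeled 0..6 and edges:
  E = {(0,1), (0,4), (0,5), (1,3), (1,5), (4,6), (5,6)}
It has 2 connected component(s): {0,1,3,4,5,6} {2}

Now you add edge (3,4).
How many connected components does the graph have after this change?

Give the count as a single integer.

Answer: 2

Derivation:
Initial component count: 2
Add (3,4): endpoints already in same component. Count unchanged: 2.
New component count: 2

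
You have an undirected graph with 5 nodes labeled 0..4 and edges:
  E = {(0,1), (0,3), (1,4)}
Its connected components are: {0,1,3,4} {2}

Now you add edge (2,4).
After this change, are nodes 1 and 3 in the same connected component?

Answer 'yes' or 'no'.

Initial components: {0,1,3,4} {2}
Adding edge (2,4): merges {2} and {0,1,3,4}.
New components: {0,1,2,3,4}
Are 1 and 3 in the same component? yes

Answer: yes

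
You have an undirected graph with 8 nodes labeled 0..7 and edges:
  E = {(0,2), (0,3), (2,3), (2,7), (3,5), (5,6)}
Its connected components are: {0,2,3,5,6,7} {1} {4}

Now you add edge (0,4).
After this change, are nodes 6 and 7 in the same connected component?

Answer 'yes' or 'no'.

Initial components: {0,2,3,5,6,7} {1} {4}
Adding edge (0,4): merges {0,2,3,5,6,7} and {4}.
New components: {0,2,3,4,5,6,7} {1}
Are 6 and 7 in the same component? yes

Answer: yes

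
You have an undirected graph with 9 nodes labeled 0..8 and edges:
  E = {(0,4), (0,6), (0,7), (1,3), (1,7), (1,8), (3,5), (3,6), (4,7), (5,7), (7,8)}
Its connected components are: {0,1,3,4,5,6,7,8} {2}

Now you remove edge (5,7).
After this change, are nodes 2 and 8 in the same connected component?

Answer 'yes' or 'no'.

Initial components: {0,1,3,4,5,6,7,8} {2}
Removing edge (5,7): not a bridge — component count unchanged at 2.
New components: {0,1,3,4,5,6,7,8} {2}
Are 2 and 8 in the same component? no

Answer: no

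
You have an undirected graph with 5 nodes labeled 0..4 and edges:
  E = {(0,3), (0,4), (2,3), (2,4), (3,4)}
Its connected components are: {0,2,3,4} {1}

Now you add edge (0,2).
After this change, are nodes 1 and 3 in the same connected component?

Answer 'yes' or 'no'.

Initial components: {0,2,3,4} {1}
Adding edge (0,2): both already in same component {0,2,3,4}. No change.
New components: {0,2,3,4} {1}
Are 1 and 3 in the same component? no

Answer: no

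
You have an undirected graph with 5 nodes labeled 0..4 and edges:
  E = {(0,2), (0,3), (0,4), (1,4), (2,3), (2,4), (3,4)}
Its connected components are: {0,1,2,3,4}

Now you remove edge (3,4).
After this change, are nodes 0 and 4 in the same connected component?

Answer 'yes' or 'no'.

Answer: yes

Derivation:
Initial components: {0,1,2,3,4}
Removing edge (3,4): not a bridge — component count unchanged at 1.
New components: {0,1,2,3,4}
Are 0 and 4 in the same component? yes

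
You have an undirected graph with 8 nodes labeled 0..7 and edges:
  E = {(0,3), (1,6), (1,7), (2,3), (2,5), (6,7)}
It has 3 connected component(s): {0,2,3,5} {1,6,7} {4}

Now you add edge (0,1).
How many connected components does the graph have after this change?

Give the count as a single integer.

Answer: 2

Derivation:
Initial component count: 3
Add (0,1): merges two components. Count decreases: 3 -> 2.
New component count: 2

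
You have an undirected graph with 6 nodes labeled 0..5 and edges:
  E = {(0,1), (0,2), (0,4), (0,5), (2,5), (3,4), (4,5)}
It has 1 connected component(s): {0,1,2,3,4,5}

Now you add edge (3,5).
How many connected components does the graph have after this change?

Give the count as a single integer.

Answer: 1

Derivation:
Initial component count: 1
Add (3,5): endpoints already in same component. Count unchanged: 1.
New component count: 1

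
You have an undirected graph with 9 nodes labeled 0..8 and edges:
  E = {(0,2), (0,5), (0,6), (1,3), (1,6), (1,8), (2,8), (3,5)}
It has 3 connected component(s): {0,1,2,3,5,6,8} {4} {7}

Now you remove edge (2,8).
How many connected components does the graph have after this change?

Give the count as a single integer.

Initial component count: 3
Remove (2,8): not a bridge. Count unchanged: 3.
  After removal, components: {0,1,2,3,5,6,8} {4} {7}
New component count: 3

Answer: 3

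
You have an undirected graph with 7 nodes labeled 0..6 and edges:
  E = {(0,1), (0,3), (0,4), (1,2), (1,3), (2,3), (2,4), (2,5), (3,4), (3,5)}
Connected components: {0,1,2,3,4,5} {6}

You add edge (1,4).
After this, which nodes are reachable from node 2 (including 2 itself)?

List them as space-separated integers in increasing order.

Answer: 0 1 2 3 4 5

Derivation:
Before: nodes reachable from 2: {0,1,2,3,4,5}
Adding (1,4): both endpoints already in same component. Reachability from 2 unchanged.
After: nodes reachable from 2: {0,1,2,3,4,5}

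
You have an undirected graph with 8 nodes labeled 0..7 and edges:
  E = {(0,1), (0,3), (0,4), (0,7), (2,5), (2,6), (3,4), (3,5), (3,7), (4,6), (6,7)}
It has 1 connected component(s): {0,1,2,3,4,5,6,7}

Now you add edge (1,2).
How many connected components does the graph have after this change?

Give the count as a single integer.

Answer: 1

Derivation:
Initial component count: 1
Add (1,2): endpoints already in same component. Count unchanged: 1.
New component count: 1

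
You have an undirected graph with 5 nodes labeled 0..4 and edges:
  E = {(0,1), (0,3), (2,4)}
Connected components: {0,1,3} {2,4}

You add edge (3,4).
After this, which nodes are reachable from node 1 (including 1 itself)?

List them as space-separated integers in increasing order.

Answer: 0 1 2 3 4

Derivation:
Before: nodes reachable from 1: {0,1,3}
Adding (3,4): merges 1's component with another. Reachability grows.
After: nodes reachable from 1: {0,1,2,3,4}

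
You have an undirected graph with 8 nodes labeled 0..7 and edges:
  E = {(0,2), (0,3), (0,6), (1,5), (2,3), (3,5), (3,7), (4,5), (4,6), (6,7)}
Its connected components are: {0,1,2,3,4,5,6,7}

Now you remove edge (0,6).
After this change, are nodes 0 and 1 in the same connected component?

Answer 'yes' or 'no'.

Initial components: {0,1,2,3,4,5,6,7}
Removing edge (0,6): not a bridge — component count unchanged at 1.
New components: {0,1,2,3,4,5,6,7}
Are 0 and 1 in the same component? yes

Answer: yes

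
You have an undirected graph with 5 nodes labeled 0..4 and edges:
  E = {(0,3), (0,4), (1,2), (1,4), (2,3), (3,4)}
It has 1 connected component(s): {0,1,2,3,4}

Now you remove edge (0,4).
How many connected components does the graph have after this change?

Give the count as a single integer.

Answer: 1

Derivation:
Initial component count: 1
Remove (0,4): not a bridge. Count unchanged: 1.
  After removal, components: {0,1,2,3,4}
New component count: 1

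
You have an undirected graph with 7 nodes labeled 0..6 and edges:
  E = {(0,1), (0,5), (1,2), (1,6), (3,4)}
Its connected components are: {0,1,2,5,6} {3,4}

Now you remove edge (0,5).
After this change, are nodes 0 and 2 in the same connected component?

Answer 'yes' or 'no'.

Initial components: {0,1,2,5,6} {3,4}
Removing edge (0,5): it was a bridge — component count 2 -> 3.
New components: {0,1,2,6} {3,4} {5}
Are 0 and 2 in the same component? yes

Answer: yes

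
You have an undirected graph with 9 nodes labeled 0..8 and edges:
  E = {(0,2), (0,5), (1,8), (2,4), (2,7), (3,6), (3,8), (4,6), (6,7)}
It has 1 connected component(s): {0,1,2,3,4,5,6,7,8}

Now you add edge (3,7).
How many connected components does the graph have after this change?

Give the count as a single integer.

Initial component count: 1
Add (3,7): endpoints already in same component. Count unchanged: 1.
New component count: 1

Answer: 1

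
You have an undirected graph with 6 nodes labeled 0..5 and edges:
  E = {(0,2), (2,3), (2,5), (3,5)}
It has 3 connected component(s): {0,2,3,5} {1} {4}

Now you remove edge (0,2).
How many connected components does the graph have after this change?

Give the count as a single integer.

Initial component count: 3
Remove (0,2): it was a bridge. Count increases: 3 -> 4.
  After removal, components: {0} {1} {2,3,5} {4}
New component count: 4

Answer: 4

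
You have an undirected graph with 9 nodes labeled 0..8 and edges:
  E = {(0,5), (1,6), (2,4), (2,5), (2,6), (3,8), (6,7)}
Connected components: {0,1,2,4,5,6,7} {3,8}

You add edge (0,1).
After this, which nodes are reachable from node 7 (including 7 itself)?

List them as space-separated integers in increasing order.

Before: nodes reachable from 7: {0,1,2,4,5,6,7}
Adding (0,1): both endpoints already in same component. Reachability from 7 unchanged.
After: nodes reachable from 7: {0,1,2,4,5,6,7}

Answer: 0 1 2 4 5 6 7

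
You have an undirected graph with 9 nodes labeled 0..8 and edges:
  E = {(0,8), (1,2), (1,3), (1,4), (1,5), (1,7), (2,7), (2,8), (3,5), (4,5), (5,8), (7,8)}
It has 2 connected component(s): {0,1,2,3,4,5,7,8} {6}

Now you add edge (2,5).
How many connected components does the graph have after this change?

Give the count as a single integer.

Initial component count: 2
Add (2,5): endpoints already in same component. Count unchanged: 2.
New component count: 2

Answer: 2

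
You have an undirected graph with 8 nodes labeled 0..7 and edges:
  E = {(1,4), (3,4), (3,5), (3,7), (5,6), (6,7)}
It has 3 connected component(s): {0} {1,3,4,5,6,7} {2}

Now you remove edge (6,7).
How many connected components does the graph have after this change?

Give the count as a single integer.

Answer: 3

Derivation:
Initial component count: 3
Remove (6,7): not a bridge. Count unchanged: 3.
  After removal, components: {0} {1,3,4,5,6,7} {2}
New component count: 3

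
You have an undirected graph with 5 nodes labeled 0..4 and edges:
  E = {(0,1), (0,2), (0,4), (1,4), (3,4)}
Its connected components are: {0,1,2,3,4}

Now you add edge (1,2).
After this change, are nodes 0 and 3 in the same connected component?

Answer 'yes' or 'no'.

Answer: yes

Derivation:
Initial components: {0,1,2,3,4}
Adding edge (1,2): both already in same component {0,1,2,3,4}. No change.
New components: {0,1,2,3,4}
Are 0 and 3 in the same component? yes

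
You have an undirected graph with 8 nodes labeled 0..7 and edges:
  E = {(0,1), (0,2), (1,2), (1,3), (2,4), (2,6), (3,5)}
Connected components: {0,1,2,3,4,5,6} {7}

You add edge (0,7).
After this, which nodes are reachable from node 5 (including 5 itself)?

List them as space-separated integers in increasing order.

Before: nodes reachable from 5: {0,1,2,3,4,5,6}
Adding (0,7): merges 5's component with another. Reachability grows.
After: nodes reachable from 5: {0,1,2,3,4,5,6,7}

Answer: 0 1 2 3 4 5 6 7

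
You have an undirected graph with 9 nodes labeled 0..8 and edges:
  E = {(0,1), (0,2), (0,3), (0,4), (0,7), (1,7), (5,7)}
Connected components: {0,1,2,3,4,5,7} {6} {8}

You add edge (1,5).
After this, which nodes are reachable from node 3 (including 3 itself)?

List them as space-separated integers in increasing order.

Answer: 0 1 2 3 4 5 7

Derivation:
Before: nodes reachable from 3: {0,1,2,3,4,5,7}
Adding (1,5): both endpoints already in same component. Reachability from 3 unchanged.
After: nodes reachable from 3: {0,1,2,3,4,5,7}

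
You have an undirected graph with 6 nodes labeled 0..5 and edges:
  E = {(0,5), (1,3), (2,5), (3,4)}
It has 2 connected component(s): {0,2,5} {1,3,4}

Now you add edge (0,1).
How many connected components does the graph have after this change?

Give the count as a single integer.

Initial component count: 2
Add (0,1): merges two components. Count decreases: 2 -> 1.
New component count: 1

Answer: 1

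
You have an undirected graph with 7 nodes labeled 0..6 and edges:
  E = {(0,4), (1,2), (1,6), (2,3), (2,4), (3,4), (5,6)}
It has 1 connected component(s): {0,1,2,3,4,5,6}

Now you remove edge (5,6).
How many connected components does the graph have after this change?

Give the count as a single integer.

Initial component count: 1
Remove (5,6): it was a bridge. Count increases: 1 -> 2.
  After removal, components: {0,1,2,3,4,6} {5}
New component count: 2

Answer: 2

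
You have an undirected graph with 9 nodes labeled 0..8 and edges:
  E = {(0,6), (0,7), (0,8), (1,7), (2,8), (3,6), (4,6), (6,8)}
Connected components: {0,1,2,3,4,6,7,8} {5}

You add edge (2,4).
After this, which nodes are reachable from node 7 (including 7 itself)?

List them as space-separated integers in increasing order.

Before: nodes reachable from 7: {0,1,2,3,4,6,7,8}
Adding (2,4): both endpoints already in same component. Reachability from 7 unchanged.
After: nodes reachable from 7: {0,1,2,3,4,6,7,8}

Answer: 0 1 2 3 4 6 7 8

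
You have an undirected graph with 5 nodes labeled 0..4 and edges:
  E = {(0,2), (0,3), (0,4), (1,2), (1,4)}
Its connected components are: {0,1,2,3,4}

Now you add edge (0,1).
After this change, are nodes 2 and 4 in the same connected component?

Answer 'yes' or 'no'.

Initial components: {0,1,2,3,4}
Adding edge (0,1): both already in same component {0,1,2,3,4}. No change.
New components: {0,1,2,3,4}
Are 2 and 4 in the same component? yes

Answer: yes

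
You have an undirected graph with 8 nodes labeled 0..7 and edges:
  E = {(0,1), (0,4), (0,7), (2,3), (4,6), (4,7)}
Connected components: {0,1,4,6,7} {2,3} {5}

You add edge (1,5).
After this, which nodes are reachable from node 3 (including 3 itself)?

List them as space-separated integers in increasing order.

Answer: 2 3

Derivation:
Before: nodes reachable from 3: {2,3}
Adding (1,5): merges two components, but neither contains 3. Reachability from 3 unchanged.
After: nodes reachable from 3: {2,3}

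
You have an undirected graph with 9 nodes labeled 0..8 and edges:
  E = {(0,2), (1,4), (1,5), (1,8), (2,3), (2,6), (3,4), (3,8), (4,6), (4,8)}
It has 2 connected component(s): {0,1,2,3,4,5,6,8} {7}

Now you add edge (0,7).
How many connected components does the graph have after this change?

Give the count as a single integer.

Initial component count: 2
Add (0,7): merges two components. Count decreases: 2 -> 1.
New component count: 1

Answer: 1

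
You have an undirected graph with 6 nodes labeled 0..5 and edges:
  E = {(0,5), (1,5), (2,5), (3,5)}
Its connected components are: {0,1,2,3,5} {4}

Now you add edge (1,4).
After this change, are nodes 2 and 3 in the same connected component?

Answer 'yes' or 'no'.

Initial components: {0,1,2,3,5} {4}
Adding edge (1,4): merges {0,1,2,3,5} and {4}.
New components: {0,1,2,3,4,5}
Are 2 and 3 in the same component? yes

Answer: yes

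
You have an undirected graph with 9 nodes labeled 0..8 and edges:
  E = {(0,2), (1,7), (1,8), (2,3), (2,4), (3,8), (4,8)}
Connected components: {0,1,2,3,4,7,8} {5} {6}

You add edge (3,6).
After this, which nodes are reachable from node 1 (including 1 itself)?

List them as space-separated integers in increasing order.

Answer: 0 1 2 3 4 6 7 8

Derivation:
Before: nodes reachable from 1: {0,1,2,3,4,7,8}
Adding (3,6): merges 1's component with another. Reachability grows.
After: nodes reachable from 1: {0,1,2,3,4,6,7,8}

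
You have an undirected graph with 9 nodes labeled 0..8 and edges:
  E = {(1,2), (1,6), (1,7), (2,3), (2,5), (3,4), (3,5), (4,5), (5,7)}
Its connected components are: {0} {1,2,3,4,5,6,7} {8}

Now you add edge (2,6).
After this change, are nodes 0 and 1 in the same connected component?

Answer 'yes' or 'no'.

Answer: no

Derivation:
Initial components: {0} {1,2,3,4,5,6,7} {8}
Adding edge (2,6): both already in same component {1,2,3,4,5,6,7}. No change.
New components: {0} {1,2,3,4,5,6,7} {8}
Are 0 and 1 in the same component? no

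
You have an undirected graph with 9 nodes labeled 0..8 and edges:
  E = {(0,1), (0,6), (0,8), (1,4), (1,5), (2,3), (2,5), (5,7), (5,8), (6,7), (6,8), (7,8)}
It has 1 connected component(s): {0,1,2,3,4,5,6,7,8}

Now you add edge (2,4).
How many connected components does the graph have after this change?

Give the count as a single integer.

Initial component count: 1
Add (2,4): endpoints already in same component. Count unchanged: 1.
New component count: 1

Answer: 1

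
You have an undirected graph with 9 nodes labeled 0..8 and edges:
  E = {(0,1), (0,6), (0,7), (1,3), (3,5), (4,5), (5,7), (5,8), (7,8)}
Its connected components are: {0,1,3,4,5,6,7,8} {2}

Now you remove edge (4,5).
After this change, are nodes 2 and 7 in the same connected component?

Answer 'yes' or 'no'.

Initial components: {0,1,3,4,5,6,7,8} {2}
Removing edge (4,5): it was a bridge — component count 2 -> 3.
New components: {0,1,3,5,6,7,8} {2} {4}
Are 2 and 7 in the same component? no

Answer: no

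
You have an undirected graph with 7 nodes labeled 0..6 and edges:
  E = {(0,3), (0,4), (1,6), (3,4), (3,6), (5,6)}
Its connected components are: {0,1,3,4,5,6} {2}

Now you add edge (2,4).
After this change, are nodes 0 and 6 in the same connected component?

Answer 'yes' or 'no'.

Answer: yes

Derivation:
Initial components: {0,1,3,4,5,6} {2}
Adding edge (2,4): merges {2} and {0,1,3,4,5,6}.
New components: {0,1,2,3,4,5,6}
Are 0 and 6 in the same component? yes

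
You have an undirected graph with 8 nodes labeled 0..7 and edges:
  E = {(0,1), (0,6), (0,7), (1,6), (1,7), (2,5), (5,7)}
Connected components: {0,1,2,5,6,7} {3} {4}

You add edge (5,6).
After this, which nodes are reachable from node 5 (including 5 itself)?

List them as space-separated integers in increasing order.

Answer: 0 1 2 5 6 7

Derivation:
Before: nodes reachable from 5: {0,1,2,5,6,7}
Adding (5,6): both endpoints already in same component. Reachability from 5 unchanged.
After: nodes reachable from 5: {0,1,2,5,6,7}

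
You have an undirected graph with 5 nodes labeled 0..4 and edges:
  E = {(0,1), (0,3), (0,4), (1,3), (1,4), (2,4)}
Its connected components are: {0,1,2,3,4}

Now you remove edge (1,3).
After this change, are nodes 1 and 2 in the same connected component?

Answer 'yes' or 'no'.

Initial components: {0,1,2,3,4}
Removing edge (1,3): not a bridge — component count unchanged at 1.
New components: {0,1,2,3,4}
Are 1 and 2 in the same component? yes

Answer: yes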